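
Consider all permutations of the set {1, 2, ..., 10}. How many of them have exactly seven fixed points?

240

Choose which 7 of the 10 are fixed: C(10,7) = 120.
The other 3 form a derangement: !3 = 2.
Total: 120 × 2 = 240.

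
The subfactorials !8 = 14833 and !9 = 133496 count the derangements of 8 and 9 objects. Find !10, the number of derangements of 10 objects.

!10 = (10-1)·(!9 + !8) = 9·(133496 + 14833) = 9·148329 = 1334961.

1334961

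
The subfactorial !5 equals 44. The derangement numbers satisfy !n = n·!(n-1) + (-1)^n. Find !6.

265

!6 = 6·44 + 1 = 265.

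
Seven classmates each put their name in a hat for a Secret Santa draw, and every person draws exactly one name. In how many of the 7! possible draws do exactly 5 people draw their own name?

Choose which 5 of the 7 are fixed: C(7,5) = 21.
The other 2 form a derangement: !2 = 1.
Total: 21 × 1 = 21.

21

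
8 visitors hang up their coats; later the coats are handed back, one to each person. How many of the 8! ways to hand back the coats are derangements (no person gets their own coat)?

14833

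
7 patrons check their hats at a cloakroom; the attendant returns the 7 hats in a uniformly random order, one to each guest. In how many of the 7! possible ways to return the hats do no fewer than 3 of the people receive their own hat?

407

Sum C(7,i)·!(7-i) for i = 3..7:
  i=3: C(7,3)·!4 = 35·9 = 315
  i=4: C(7,4)·!3 = 35·2 = 70
  i=5: C(7,5)·!2 = 21·1 = 21
  i=6: C(7,6)·!1 = 7·0 = 0
  i=7: C(7,7)·!0 = 1·1 = 1
Total = 407.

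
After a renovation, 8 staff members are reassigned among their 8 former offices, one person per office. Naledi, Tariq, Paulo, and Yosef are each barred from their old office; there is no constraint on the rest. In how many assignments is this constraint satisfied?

Let A_j be the event that the j-th constrained one is fixed. By inclusion-exclusion over the 4 events:
Σ_{j=0}^{4} (-1)^j C(4,j)(8-j)!
= C(4,0)·8! - C(4,1)·7! + C(4,2)·6! - C(4,3)·5! + C(4,4)·4!
= 40320 - 20160 + 4320 - 480 + 24
= 24024

24024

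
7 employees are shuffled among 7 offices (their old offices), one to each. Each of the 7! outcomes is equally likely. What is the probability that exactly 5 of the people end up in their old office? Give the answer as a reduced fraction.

Favorable outcomes: C(7,5)·!2 = 21·1 = 21.
Total outcomes: 7! = 5040.
Probability = 21/5040 = 1/240.

1/240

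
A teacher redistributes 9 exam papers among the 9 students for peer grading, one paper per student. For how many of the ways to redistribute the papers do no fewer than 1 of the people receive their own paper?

229384

# with exactly i fixed is C(9,i)·!(9-i); sum over i=1..9:
  i=1: C(9,1)·!8 = 9·14833 = 133497
  i=2: C(9,2)·!7 = 36·1854 = 66744
  i=3: C(9,3)·!6 = 84·265 = 22260
  i=4: C(9,4)·!5 = 126·44 = 5544
  i=5: C(9,5)·!4 = 126·9 = 1134
  i=6: C(9,6)·!3 = 84·2 = 168
  i=7: C(9,7)·!2 = 36·1 = 36
  i=8: C(9,8)·!1 = 9·0 = 0
  i=9: C(9,9)·!0 = 1·1 = 1
Total = 229384.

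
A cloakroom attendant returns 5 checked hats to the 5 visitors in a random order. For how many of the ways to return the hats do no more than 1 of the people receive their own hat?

# with exactly i fixed is C(5,i)·!(5-i); sum over i=0..1:
  i=0: C(5,0)·!5 = 1·44 = 44
  i=1: C(5,1)·!4 = 5·9 = 45
Total = 89.

89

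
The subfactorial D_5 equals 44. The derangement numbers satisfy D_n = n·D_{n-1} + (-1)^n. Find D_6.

265

D_6 = 6·44 + 1 = 265.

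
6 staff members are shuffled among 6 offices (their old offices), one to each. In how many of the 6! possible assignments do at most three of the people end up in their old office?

704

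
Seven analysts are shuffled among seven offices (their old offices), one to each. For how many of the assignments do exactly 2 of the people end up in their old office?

924

Choose which 2 of the 7 are fixed: C(7,2) = 21.
The other 5 form a derangement: !5 = 44.
Total: 21 × 44 = 924.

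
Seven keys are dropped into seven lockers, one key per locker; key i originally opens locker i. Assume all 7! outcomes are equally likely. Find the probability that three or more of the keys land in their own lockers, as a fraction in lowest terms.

407/5040

Favorable outcomes: Σ_{i≥3} C(7,i)·!(7-i) = 35·9 + 35·2 + 21·1 + 7·0 + 1·1 = 407.
Total outcomes: 7! = 5040.
Probability = 407/5040 = 407/5040.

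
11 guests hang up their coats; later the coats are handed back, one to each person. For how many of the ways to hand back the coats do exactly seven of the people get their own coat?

Choose which 7 of the 11 are fixed: C(11,7) = 330.
The remaining 4 must be deranged: !4 = 9.
Total: 330 × 9 = 2970.

2970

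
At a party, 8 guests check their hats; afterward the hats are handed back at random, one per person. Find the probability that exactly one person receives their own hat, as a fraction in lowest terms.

Favorable outcomes: C(8,1)·!7 = 8·1854 = 14832.
Total outcomes: 8! = 40320.
Probability = 14832/40320 = 103/280.

103/280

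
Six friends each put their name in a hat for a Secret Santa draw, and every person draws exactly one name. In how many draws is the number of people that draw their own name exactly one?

264

Choose which one of the 6 is fixed: C(6,1) = 6.
The other 5 form a derangement: !5 = 44.
Total: 6 × 44 = 264.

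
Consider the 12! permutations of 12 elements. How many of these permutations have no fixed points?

!12 is the nearest integer to 12!/e.
12! = 479001600, and 479001600/e ≈ 176214840.93, so !12 = 176214841.

176214841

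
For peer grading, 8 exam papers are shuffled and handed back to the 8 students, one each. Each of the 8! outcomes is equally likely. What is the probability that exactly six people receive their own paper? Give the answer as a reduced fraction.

1/1440

Favorable outcomes: C(8,6)·!2 = 28·1 = 28.
Total outcomes: 8! = 40320.
Probability = 28/40320 = 1/1440.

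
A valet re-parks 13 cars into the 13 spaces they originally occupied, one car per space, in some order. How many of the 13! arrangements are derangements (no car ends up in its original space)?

Recurrence: !13 = 12·(!12 + !11).
!13 = 12·(176214841 + 14684570) = 12·190899411 = 2290792932

2290792932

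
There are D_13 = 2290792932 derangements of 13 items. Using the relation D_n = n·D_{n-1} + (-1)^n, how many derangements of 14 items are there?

D_14 = 14·2290792932 + 1 = 32071101049.

32071101049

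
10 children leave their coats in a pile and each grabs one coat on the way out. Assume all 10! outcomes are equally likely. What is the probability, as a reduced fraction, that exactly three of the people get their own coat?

103/1680

Favorable outcomes: C(10,3)·!7 = 120·1854 = 222480.
Total outcomes: 10! = 3628800.
Probability = 222480/3628800 = 103/1680.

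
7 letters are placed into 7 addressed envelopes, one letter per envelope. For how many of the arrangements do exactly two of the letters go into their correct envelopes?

Choose which 2 of the 7 are fixed: C(7,2) = 21.
The other 5 form a derangement: !5 = 44.
Total: 21 × 44 = 924.

924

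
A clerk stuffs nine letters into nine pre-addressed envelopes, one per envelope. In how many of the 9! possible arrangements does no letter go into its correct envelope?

!9 = 9! · Σ_{k=0}^{9} (-1)^k/k!
= 9! - 9!/1! + 9!/2! - 9!/3! + 9!/4! - 9!/5! + 9!/6! - 9!/7! + 9!/8! - 9!/9!
= 362880 - 362880 + 181440 - 60480 + 15120 - 3024 + 504 - 72 + 9 - 1
= 133496

133496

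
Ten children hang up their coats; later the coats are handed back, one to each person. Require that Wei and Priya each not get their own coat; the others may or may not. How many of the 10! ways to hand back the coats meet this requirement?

Inclusion-exclusion on the 2 forbidden self-matches:
Σ_{j=0}^{2} (-1)^j C(2,j)(10-j)!
= C(2,0)·10! - C(2,1)·9! + C(2,2)·8!
= 3628800 - 725760 + 40320
= 2943360

2943360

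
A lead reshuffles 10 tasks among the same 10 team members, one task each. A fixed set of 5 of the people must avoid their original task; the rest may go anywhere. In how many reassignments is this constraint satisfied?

Let A_j be the event that the j-th constrained one is fixed. By inclusion-exclusion over the 5 events:
Σ_{j=0}^{5} (-1)^j C(5,j)(10-j)!
= C(5,0)·10! - C(5,1)·9! + C(5,2)·8! - C(5,3)·7! + C(5,4)·6! - C(5,5)·5!
= 3628800 - 1814400 + 403200 - 50400 + 3600 - 120
= 2170680

2170680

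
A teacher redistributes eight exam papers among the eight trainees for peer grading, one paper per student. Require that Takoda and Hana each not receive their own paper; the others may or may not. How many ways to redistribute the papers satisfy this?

Let A_j be the event that the j-th constrained one is fixed. By inclusion-exclusion over the 2 events:
Σ_{j=0}^{2} (-1)^j C(2,j)(8-j)!
= C(2,0)·8! - C(2,1)·7! + C(2,2)·6!
= 40320 - 10080 + 720
= 30960

30960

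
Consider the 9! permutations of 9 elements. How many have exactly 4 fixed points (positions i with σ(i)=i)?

Pick the 4 fixed positions: C(9,4) = 126 ways.
The remaining 5 must be deranged: !5 = 44.
Total: 126 × 44 = 5544.

5544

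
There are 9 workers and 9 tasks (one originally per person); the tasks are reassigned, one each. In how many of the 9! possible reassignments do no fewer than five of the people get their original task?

1339

# with exactly i fixed is C(9,i)·!(9-i); sum over i=5..9:
  i=5: C(9,5)·!4 = 126·9 = 1134
  i=6: C(9,6)·!3 = 84·2 = 168
  i=7: C(9,7)·!2 = 36·1 = 36
  i=8: C(9,8)·!1 = 9·0 = 0
  i=9: C(9,9)·!0 = 1·1 = 1
Total = 1339.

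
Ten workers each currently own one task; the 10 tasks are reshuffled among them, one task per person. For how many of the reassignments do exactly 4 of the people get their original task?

55650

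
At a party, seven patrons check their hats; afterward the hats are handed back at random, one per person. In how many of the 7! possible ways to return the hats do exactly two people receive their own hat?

Pick the 2 fixed positions: C(7,2) = 21 ways.
The remaining 5 must be deranged: !5 = 44.
Total: 21 × 44 = 924.

924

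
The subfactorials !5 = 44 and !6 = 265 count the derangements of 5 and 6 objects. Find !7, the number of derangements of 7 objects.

!7 = (7-1)·(!6 + !5) = 6·(265 + 44) = 6·309 = 1854.

1854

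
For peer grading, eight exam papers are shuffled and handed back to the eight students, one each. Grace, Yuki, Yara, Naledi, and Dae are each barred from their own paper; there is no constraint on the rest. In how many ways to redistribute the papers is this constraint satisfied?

21234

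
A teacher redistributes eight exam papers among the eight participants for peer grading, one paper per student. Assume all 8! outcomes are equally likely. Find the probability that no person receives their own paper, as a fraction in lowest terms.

2119/5760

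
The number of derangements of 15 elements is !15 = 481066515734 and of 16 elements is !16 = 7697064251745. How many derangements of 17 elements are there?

130850092279664

!17 = (17-1)·(!16 + !15) = 16·(7697064251745 + 481066515734) = 16·8178130767479 = 130850092279664.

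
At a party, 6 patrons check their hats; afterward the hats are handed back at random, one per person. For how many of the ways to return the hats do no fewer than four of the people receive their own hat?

16

# with exactly i fixed is C(6,i)·!(6-i); sum over i=4..6:
  i=4: C(6,4)·!2 = 15·1 = 15
  i=5: C(6,5)·!1 = 6·0 = 0
  i=6: C(6,6)·!0 = 1·1 = 1
Total = 16.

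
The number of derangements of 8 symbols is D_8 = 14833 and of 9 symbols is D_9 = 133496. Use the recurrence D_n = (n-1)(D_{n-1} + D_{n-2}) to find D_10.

1334961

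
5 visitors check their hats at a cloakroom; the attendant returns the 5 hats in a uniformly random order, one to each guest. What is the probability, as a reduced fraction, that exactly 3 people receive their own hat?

Favorable outcomes: C(5,3)·!2 = 10·1 = 10.
Total outcomes: 5! = 120.
Probability = 10/120 = 1/12.

1/12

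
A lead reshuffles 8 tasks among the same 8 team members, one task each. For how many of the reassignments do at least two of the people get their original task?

10655

# with exactly i fixed is C(8,i)·!(8-i); sum over i=2..8:
  i=2: C(8,2)·!6 = 28·265 = 7420
  i=3: C(8,3)·!5 = 56·44 = 2464
  i=4: C(8,4)·!4 = 70·9 = 630
  i=5: C(8,5)·!3 = 56·2 = 112
  i=6: C(8,6)·!2 = 28·1 = 28
  i=7: C(8,7)·!1 = 8·0 = 0
  i=8: C(8,8)·!0 = 1·1 = 1
Total = 10655.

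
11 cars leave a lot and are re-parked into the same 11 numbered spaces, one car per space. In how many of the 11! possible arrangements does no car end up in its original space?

14684570

!11 is the nearest integer to 11!/e.
11! = 39916800, and 39916800/e ≈ 14684570.08, so !11 = 14684570.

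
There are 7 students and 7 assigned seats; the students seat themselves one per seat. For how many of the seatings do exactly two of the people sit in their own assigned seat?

924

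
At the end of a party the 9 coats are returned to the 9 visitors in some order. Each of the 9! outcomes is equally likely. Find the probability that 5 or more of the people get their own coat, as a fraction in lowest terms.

Favorable outcomes: Σ_{i≥5} C(9,i)·!(9-i) = 126·9 + 84·2 + 36·1 + 9·0 + 1·1 = 1339.
Total outcomes: 9! = 362880.
Probability = 1339/362880 = 1339/362880.

1339/362880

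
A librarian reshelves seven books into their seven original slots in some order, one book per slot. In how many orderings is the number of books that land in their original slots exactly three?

Pick the 3 fixed positions: C(7,3) = 35 ways.
The other 4 form a derangement: !4 = 9.
Total: 35 × 9 = 315.

315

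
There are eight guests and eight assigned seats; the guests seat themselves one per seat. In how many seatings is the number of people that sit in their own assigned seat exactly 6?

Choose which 6 of the 8 are fixed: C(8,6) = 28.
The remaining 2 must be deranged: !2 = 1.
Total: 28 × 1 = 28.

28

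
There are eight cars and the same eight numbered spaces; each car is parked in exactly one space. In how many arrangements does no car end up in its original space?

14833

Recurrence: !8 = 7·(!7 + !6).
!8 = 7·(1854 + 265) = 7·2119 = 14833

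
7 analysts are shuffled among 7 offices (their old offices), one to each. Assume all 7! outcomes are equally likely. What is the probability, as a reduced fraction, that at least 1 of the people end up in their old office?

Favorable outcomes: Σ_{i≥1} C(7,i)·!(7-i) = 7·265 + 21·44 + 35·9 + 35·2 + 21·1 + 7·0 + 1·1 = 3186.
Total outcomes: 7! = 5040.
Probability = 3186/5040 = 177/280.

177/280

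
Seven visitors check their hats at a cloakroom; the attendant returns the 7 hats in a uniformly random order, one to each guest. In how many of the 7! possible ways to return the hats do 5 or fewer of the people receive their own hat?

5039

# with exactly i fixed is C(7,i)·!(7-i); sum over i=0..5:
  i=0: C(7,0)·!7 = 1·1854 = 1854
  i=1: C(7,1)·!6 = 7·265 = 1855
  i=2: C(7,2)·!5 = 21·44 = 924
  i=3: C(7,3)·!4 = 35·9 = 315
  i=4: C(7,4)·!3 = 35·2 = 70
  i=5: C(7,5)·!2 = 21·1 = 21
Total = 5039.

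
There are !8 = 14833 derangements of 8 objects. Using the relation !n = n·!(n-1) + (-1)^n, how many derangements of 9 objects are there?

!9 = 9·14833 - 1 = 133496.

133496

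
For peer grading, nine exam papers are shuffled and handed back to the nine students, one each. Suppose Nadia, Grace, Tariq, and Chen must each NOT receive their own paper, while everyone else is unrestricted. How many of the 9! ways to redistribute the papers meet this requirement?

Let A_j be the event that the j-th constrained one is fixed. By inclusion-exclusion over the 4 events:
Σ_{j=0}^{4} (-1)^j C(4,j)(9-j)!
= C(4,0)·9! - C(4,1)·8! + C(4,2)·7! - C(4,3)·6! + C(4,4)·5!
= 362880 - 161280 + 30240 - 2880 + 120
= 229080

229080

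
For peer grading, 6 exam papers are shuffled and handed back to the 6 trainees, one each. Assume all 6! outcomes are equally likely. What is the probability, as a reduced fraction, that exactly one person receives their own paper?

11/30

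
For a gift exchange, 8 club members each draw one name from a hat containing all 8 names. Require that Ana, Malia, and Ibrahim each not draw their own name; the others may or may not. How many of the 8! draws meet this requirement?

27240

Let A_j be the event that the j-th constrained one is fixed. By inclusion-exclusion over the 3 events:
Σ_{j=0}^{3} (-1)^j C(3,j)(8-j)!
= C(3,0)·8! - C(3,1)·7! + C(3,2)·6! - C(3,3)·5!
= 40320 - 15120 + 2160 - 120
= 27240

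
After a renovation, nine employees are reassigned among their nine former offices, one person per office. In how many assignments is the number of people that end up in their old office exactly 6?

168

Pick the 6 fixed positions: C(9,6) = 84 ways.
The remaining 3 must be deranged: !3 = 2.
Total: 84 × 2 = 168.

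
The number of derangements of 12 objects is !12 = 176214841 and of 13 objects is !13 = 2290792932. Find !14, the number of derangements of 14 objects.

!14 = (14-1)·(!13 + !12) = 13·(2290792932 + 176214841) = 13·2467007773 = 32071101049.

32071101049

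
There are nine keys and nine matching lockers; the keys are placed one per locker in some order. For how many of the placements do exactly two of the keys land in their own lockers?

Choose which 2 of the 9 are fixed: C(9,2) = 36.
The remaining 7 must be deranged: !7 = 1854.
Total: 36 × 1854 = 66744.

66744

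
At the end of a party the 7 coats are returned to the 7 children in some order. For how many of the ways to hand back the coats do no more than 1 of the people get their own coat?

Sum C(7,i)·!(7-i) for i = 0..1:
  i=0: C(7,0)·!7 = 1·1854 = 1854
  i=1: C(7,1)·!6 = 7·265 = 1855
Total = 3709.

3709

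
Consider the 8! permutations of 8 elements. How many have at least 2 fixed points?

10655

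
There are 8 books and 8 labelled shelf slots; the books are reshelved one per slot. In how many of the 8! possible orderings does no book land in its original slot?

14833

Recurrence: !8 = 7·(!7 + !6).
!8 = 7·(1854 + 265) = 7·2119 = 14833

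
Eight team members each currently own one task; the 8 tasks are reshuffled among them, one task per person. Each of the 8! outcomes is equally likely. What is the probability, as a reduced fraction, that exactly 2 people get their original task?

53/288

Favorable outcomes: C(8,2)·!6 = 28·265 = 7420.
Total outcomes: 8! = 40320.
Probability = 7420/40320 = 53/288.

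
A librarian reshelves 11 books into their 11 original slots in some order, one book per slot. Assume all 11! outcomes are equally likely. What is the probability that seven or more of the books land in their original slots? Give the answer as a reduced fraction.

839/9979200

Favorable outcomes: Σ_{i≥7} C(11,i)·!(11-i) = 330·9 + 165·2 + 55·1 + 11·0 + 1·1 = 3356.
Total outcomes: 11! = 39916800.
Probability = 3356/39916800 = 839/9979200.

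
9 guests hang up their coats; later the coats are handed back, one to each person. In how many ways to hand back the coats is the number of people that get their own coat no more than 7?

362879

Sum C(9,i)·!(9-i) for i = 0..7:
  i=0: C(9,0)·!9 = 1·133496 = 133496
  i=1: C(9,1)·!8 = 9·14833 = 133497
  i=2: C(9,2)·!7 = 36·1854 = 66744
  i=3: C(9,3)·!6 = 84·265 = 22260
  i=4: C(9,4)·!5 = 126·44 = 5544
  i=5: C(9,5)·!4 = 126·9 = 1134
  i=6: C(9,6)·!3 = 84·2 = 168
  i=7: C(9,7)·!2 = 36·1 = 36
Total = 362879.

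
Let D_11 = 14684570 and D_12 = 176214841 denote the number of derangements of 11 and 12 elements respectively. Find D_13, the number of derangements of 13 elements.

2290792932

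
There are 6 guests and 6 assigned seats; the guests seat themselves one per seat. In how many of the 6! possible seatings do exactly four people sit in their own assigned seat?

Pick the 4 fixed positions: C(6,4) = 15 ways.
The other 2 form a derangement: !2 = 1.
Total: 15 × 1 = 15.

15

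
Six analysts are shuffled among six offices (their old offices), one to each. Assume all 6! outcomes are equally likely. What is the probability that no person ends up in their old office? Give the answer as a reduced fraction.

53/144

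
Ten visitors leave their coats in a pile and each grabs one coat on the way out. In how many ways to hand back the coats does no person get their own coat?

!10 = 10! · Σ_{k=0}^{10} (-1)^k/k!
= 10! - 10!/1! + 10!/2! - 10!/3! + 10!/4! - 10!/5! + 10!/6! - 10!/7! + 10!/8! - 10!/9! + 10!/10!
= 3628800 - 3628800 + 1814400 - 604800 + 151200 - 30240 + 5040 - 720 + 90 - 10 + 1
= 1334961

1334961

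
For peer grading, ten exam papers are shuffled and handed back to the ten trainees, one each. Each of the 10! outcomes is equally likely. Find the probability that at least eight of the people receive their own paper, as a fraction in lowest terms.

Favorable outcomes: Σ_{i≥8} C(10,i)·!(10-i) = 45·1 + 10·0 + 1·1 = 46.
Total outcomes: 10! = 3628800.
Probability = 46/3628800 = 23/1814400.

23/1814400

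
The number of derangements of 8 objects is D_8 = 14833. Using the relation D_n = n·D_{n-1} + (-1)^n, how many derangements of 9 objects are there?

133496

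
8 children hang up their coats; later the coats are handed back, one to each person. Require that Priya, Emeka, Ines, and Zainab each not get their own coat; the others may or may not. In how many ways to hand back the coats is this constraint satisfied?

24024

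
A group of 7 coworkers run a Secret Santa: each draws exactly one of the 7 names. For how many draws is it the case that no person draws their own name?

1854

Recurrence: !7 = 6·(!6 + !5).
!7 = 6·(265 + 44) = 6·309 = 1854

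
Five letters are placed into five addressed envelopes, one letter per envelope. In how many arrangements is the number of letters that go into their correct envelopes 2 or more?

31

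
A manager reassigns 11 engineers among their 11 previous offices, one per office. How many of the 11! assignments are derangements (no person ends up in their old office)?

14684570

!11 = 11! · Σ_{k=0}^{11} (-1)^k/k!
= 11! - 11!/1! + 11!/2! - 11!/3! + 11!/4! - 11!/5! + 11!/6! - 11!/7! + 11!/8! - 11!/9! + 11!/10! - 11!/11!
= 39916800 - 39916800 + 19958400 - 6652800 + 1663200 - 332640 + 55440 - 7920 + 990 - 110 + 11 - 1
= 14684570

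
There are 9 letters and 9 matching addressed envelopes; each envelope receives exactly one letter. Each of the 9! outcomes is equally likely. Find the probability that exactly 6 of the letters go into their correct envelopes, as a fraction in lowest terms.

Favorable outcomes: C(9,6)·!3 = 84·2 = 168.
Total outcomes: 9! = 362880.
Probability = 168/362880 = 1/2160.

1/2160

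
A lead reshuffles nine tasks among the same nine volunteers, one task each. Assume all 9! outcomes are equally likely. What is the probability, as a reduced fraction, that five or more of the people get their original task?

Favorable outcomes: Σ_{i≥5} C(9,i)·!(9-i) = 126·9 + 84·2 + 36·1 + 9·0 + 1·1 = 1339.
Total outcomes: 9! = 362880.
Probability = 1339/362880 = 1339/362880.

1339/362880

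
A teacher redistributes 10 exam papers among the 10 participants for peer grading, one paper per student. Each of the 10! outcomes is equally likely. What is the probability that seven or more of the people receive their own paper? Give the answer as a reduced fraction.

143/1814400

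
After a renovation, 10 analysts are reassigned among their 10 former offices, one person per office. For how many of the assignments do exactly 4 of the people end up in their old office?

Choose which 4 of the 10 are fixed: C(10,4) = 210.
The remaining 6 must be deranged: !6 = 265.
Total: 210 × 265 = 55650.

55650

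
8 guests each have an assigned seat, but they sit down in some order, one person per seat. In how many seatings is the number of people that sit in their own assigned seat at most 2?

37085

# with exactly i fixed is C(8,i)·!(8-i); sum over i=0..2:
  i=0: C(8,0)·!8 = 1·14833 = 14833
  i=1: C(8,1)·!7 = 8·1854 = 14832
  i=2: C(8,2)·!6 = 28·265 = 7420
Total = 37085.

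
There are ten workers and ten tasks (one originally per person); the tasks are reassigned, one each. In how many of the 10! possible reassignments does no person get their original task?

1334961

!10 is the nearest integer to 10!/e.
10! = 3628800, and 3628800/e ≈ 1334960.92, so !10 = 1334961.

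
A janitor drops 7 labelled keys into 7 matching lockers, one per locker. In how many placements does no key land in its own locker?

1854

Use !n = (n-1)(!(n-1) + !(n-2)).
!7 = 6·(265 + 44) = 6·309 = 1854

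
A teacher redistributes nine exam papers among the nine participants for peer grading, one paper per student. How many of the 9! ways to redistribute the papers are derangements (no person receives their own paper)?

The subfactorial !9 = [9!/e] (nearest integer).
9! = 362880, and 362880/e ≈ 133496.09, so !9 = 133496.

133496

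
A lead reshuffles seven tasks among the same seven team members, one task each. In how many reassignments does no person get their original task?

Recurrence: !7 = 6·(!6 + !5).
!7 = 6·(265 + 44) = 6·309 = 1854

1854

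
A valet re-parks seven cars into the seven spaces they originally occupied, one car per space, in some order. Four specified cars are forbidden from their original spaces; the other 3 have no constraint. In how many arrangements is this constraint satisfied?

2790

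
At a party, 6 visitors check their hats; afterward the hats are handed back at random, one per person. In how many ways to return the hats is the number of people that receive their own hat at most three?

704

Sum C(6,i)·!(6-i) for i = 0..3:
  i=0: C(6,0)·!6 = 1·265 = 265
  i=1: C(6,1)·!5 = 6·44 = 264
  i=2: C(6,2)·!4 = 15·9 = 135
  i=3: C(6,3)·!3 = 20·2 = 40
Total = 704.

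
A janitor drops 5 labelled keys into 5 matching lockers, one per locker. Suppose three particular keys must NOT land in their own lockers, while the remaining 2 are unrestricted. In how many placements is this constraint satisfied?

Let A_j be the event that the j-th constrained one is fixed. By inclusion-exclusion over the 3 events:
Σ_{j=0}^{3} (-1)^j C(3,j)(5-j)!
= C(3,0)·5! - C(3,1)·4! + C(3,2)·3! - C(3,3)·2!
= 120 - 72 + 18 - 2
= 64

64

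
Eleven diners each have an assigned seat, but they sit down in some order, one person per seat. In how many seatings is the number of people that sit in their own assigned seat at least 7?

3356

Sum C(11,i)·!(11-i) for i = 7..11:
  i=7: C(11,7)·!4 = 330·9 = 2970
  i=8: C(11,8)·!3 = 165·2 = 330
  i=9: C(11,9)·!2 = 55·1 = 55
  i=10: C(11,10)·!1 = 11·0 = 0
  i=11: C(11,11)·!0 = 1·1 = 1
Total = 3356.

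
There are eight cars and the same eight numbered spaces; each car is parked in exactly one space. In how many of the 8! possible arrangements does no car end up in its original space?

14833

!8 is the nearest integer to 8!/e.
8! = 40320, and 40320/e ≈ 14832.90, so !8 = 14833.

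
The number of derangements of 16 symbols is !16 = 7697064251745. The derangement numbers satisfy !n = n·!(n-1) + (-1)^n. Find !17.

130850092279664

!17 = 17·7697064251745 - 1 = 130850092279664.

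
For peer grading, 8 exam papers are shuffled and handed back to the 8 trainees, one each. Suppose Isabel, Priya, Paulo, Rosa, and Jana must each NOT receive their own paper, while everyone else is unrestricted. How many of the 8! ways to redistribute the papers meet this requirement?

Let A_j be the event that the j-th constrained one is fixed. By inclusion-exclusion over the 5 events:
Σ_{j=0}^{5} (-1)^j C(5,j)(8-j)!
= C(5,0)·8! - C(5,1)·7! + C(5,2)·6! - C(5,3)·5! + C(5,4)·4! - C(5,5)·3!
= 40320 - 25200 + 7200 - 1200 + 120 - 6
= 21234

21234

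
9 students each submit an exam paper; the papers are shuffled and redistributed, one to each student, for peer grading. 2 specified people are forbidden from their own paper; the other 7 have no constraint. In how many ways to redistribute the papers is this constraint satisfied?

287280

Inclusion-exclusion on the 2 forbidden self-matches:
Σ_{j=0}^{2} (-1)^j C(2,j)(9-j)!
= C(2,0)·9! - C(2,1)·8! + C(2,2)·7!
= 362880 - 80640 + 5040
= 287280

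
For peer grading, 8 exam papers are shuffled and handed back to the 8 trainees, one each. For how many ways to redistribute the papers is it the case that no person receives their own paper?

14833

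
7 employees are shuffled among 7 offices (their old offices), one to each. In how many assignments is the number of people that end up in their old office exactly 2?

924

Pick the 2 fixed positions: C(7,2) = 21 ways.
The remaining 5 must be deranged: !5 = 44.
Total: 21 × 44 = 924.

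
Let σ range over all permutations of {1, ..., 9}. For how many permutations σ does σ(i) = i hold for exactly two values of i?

Choose which 2 of the 9 are fixed: C(9,2) = 36.
The other 7 form a derangement: !7 = 1854.
Total: 36 × 1854 = 66744.

66744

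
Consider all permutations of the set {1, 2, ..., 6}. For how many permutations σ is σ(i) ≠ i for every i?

265

Use !n = (n-1)(!(n-1) + !(n-2)).
!6 = 5·(44 + 9) = 5·53 = 265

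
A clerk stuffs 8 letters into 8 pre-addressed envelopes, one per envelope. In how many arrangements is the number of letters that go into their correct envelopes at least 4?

771

# with exactly i fixed is C(8,i)·!(8-i); sum over i=4..8:
  i=4: C(8,4)·!4 = 70·9 = 630
  i=5: C(8,5)·!3 = 56·2 = 112
  i=6: C(8,6)·!2 = 28·1 = 28
  i=7: C(8,7)·!1 = 8·0 = 0
  i=8: C(8,8)·!0 = 1·1 = 1
Total = 771.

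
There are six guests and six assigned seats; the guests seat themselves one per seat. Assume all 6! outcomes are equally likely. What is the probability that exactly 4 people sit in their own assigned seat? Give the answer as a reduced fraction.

1/48

Favorable outcomes: C(6,4)·!2 = 15·1 = 15.
Total outcomes: 6! = 720.
Probability = 15/720 = 1/48.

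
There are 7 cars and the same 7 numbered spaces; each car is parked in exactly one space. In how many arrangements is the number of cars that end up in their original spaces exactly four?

70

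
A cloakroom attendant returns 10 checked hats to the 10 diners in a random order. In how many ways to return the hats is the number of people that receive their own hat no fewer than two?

# with exactly i fixed is C(10,i)·!(10-i); sum over i=2..10:
  i=2: C(10,2)·!8 = 45·14833 = 667485
  i=3: C(10,3)·!7 = 120·1854 = 222480
  i=4: C(10,4)·!6 = 210·265 = 55650
  i=5: C(10,5)·!5 = 252·44 = 11088
  i=6: C(10,6)·!4 = 210·9 = 1890
  i=7: C(10,7)·!3 = 120·2 = 240
  i=8: C(10,8)·!2 = 45·1 = 45
  i=9: C(10,9)·!1 = 10·0 = 0
  i=10: C(10,10)·!0 = 1·1 = 1
Total = 958879.

958879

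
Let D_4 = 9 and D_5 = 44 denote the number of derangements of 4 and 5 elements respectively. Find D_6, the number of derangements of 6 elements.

D_6 = (6-1)·(D_5 + D_4) = 5·(44 + 9) = 5·53 = 265.

265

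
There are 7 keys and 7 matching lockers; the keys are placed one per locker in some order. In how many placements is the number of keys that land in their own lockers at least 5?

22

Sum C(7,i)·!(7-i) for i = 5..7:
  i=5: C(7,5)·!2 = 21·1 = 21
  i=6: C(7,6)·!1 = 7·0 = 0
  i=7: C(7,7)·!0 = 1·1 = 1
Total = 22.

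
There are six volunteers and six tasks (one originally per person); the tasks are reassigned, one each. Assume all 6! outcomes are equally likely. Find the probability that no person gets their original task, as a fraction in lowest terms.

Favorable outcomes: !6 = 265.
Total outcomes: 6! = 720.
Probability = 265/720 = 53/144.

53/144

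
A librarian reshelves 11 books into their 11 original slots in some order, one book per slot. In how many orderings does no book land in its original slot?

14684570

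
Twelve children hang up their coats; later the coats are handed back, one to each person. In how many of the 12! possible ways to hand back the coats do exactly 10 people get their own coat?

66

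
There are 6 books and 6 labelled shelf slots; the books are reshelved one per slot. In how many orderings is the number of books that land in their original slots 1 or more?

455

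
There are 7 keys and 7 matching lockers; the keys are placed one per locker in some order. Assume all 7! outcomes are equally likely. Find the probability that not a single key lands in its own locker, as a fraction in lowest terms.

103/280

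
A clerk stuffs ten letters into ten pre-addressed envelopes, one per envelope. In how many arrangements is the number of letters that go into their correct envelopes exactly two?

Pick the 2 fixed positions: C(10,2) = 45 ways.
The remaining 8 must be deranged: !8 = 14833.
Total: 45 × 14833 = 667485.

667485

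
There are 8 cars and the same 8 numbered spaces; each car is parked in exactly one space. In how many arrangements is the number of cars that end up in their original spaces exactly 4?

630

Choose which 4 of the 8 are fixed: C(8,4) = 70.
The remaining 4 must be deranged: !4 = 9.
Total: 70 × 9 = 630.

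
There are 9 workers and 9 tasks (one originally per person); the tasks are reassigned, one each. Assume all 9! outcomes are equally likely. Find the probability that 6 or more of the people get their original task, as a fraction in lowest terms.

Favorable outcomes: Σ_{i≥6} C(9,i)·!(9-i) = 84·2 + 36·1 + 9·0 + 1·1 = 205.
Total outcomes: 9! = 362880.
Probability = 205/362880 = 41/72576.

41/72576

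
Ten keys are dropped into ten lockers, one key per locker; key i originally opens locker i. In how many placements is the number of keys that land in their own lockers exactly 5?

Choose which 5 of the 10 are fixed: C(10,5) = 252.
The remaining 5 must be deranged: !5 = 44.
Total: 252 × 44 = 11088.

11088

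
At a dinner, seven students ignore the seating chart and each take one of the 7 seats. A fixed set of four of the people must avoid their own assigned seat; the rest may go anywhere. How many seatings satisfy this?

2790

Inclusion-exclusion on the 4 forbidden self-matches:
Σ_{j=0}^{4} (-1)^j C(4,j)(7-j)!
= C(4,0)·7! - C(4,1)·6! + C(4,2)·5! - C(4,3)·4! + C(4,4)·3!
= 5040 - 2880 + 720 - 96 + 6
= 2790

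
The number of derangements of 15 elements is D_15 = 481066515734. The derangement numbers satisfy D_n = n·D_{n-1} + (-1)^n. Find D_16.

D_16 = 16·481066515734 + 1 = 7697064251745.

7697064251745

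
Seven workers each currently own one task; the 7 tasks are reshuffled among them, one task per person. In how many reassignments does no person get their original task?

The number of derangements of 7 is !7 = Σ_{k=0}^{7} (-1)^k·7!/k!
= 7! - 7!/1! + 7!/2! - 7!/3! + 7!/4! - 7!/5! + 7!/6! - 7!/7!
= 5040 - 5040 + 2520 - 840 + 210 - 42 + 7 - 1
= 1854

1854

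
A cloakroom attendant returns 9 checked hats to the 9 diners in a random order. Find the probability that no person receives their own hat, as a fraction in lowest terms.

Favorable outcomes: !9 = 133496.
Total outcomes: 9! = 362880.
Probability = 133496/362880 = 16687/45360.

16687/45360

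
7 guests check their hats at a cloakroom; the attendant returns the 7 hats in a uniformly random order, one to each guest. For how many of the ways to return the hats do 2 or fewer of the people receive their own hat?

4633

# with exactly i fixed is C(7,i)·!(7-i); sum over i=0..2:
  i=0: C(7,0)·!7 = 1·1854 = 1854
  i=1: C(7,1)·!6 = 7·265 = 1855
  i=2: C(7,2)·!5 = 21·44 = 924
Total = 4633.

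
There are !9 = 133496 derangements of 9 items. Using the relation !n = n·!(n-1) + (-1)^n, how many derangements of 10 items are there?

1334961

!10 = 10·133496 + 1 = 1334961.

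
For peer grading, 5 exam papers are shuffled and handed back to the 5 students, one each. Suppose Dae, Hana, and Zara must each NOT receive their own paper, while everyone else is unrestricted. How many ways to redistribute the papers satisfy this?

64

Let A_j be the event that the j-th constrained one is fixed. By inclusion-exclusion over the 3 events:
Σ_{j=0}^{3} (-1)^j C(3,j)(5-j)!
= C(3,0)·5! - C(3,1)·4! + C(3,2)·3! - C(3,3)·2!
= 120 - 72 + 18 - 2
= 64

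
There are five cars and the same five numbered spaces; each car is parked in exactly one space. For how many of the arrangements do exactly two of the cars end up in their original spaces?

20

Choose which 2 of the 5 are fixed: C(5,2) = 10.
The remaining 3 must be deranged: !3 = 2.
Total: 10 × 2 = 20.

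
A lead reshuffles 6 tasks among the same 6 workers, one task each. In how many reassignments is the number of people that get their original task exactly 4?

15

Choose which 4 of the 6 are fixed: C(6,4) = 15.
The remaining 2 must be deranged: !2 = 1.
Total: 15 × 1 = 15.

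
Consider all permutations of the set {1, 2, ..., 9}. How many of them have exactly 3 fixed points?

22260

Choose which 3 of the 9 are fixed: C(9,3) = 84.
The other 6 form a derangement: !6 = 265.
Total: 84 × 265 = 22260.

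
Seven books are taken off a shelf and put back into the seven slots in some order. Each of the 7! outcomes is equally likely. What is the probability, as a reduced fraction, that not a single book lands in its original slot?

103/280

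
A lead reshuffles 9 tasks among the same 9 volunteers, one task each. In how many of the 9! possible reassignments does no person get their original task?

133496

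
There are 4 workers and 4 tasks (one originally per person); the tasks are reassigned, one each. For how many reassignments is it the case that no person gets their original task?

!4 is the nearest integer to 4!/e.
4! = 24, and 24/e ≈ 8.83, so !4 = 9.

9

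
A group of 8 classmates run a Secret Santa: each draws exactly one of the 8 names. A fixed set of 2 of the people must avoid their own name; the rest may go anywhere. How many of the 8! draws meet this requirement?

30960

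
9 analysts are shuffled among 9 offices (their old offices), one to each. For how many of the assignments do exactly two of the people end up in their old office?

Pick the 2 fixed positions: C(9,2) = 36 ways.
The remaining 7 must be deranged: !7 = 1854.
Total: 36 × 1854 = 66744.

66744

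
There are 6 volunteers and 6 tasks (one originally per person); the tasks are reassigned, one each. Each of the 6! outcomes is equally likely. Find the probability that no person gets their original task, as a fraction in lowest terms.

53/144

Favorable outcomes: !6 = 265.
Total outcomes: 6! = 720.
Probability = 265/720 = 53/144.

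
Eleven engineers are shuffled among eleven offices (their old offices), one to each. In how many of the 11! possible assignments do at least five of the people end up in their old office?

# with exactly i fixed is C(11,i)·!(11-i); sum over i=5..11:
  i=5: C(11,5)·!6 = 462·265 = 122430
  i=6: C(11,6)·!5 = 462·44 = 20328
  i=7: C(11,7)·!4 = 330·9 = 2970
  i=8: C(11,8)·!3 = 165·2 = 330
  i=9: C(11,9)·!2 = 55·1 = 55
  i=10: C(11,10)·!1 = 11·0 = 0
  i=11: C(11,11)·!0 = 1·1 = 1
Total = 146114.

146114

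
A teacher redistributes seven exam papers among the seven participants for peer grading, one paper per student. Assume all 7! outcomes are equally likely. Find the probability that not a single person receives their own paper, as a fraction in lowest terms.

103/280

Favorable outcomes: !7 = 1854.
Total outcomes: 7! = 5040.
Probability = 1854/5040 = 103/280.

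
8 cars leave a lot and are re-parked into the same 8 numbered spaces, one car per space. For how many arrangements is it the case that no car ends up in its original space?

Use !n = (n-1)(!(n-1) + !(n-2)).
!8 = 7·(1854 + 265) = 7·2119 = 14833

14833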